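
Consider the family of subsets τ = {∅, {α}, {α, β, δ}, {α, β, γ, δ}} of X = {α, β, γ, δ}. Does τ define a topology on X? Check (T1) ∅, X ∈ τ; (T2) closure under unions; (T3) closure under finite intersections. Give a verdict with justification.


τ IS a topology on X.

Axiom (T1): ∅ ∈ τ? Yes; X ∈ τ? Yes.
Axiom (T2/T3): check pairwise unions and intersections of members of τ.
All pairwise intersections and unions checked — each lies in τ. Therefore τ satisfies (T1), (T2), (T3): it IS a topology on X.


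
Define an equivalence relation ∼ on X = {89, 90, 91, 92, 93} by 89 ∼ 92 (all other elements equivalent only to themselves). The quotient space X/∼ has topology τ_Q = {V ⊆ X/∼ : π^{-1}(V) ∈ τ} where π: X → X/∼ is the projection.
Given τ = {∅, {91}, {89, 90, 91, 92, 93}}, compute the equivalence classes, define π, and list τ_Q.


X/∼ = {[89=92], [90], [91], [93]}; |τ_Q| = 3.

Equivalence classes: [89=92], [90], [91], [93].
Quotient map π: X → X/∼ sends 89 ↦ [89=92], 90 ↦ [90], 91 ↦ [91], 92 ↦ [89=92], 93 ↦ [93].
For each subset V ⊆ X/∼, compute π^{-1}(V) ⊆ X and check whether π^{-1}(V) ∈ τ. V is open in τ_Q iff π^{-1}(V) ∈ τ.
  V = {}: π^{-1}(V) = ∅ ∈ τ ✓.
  V = {[89=92]}: π^{-1}(V) = {89, 92} ∉ τ ✗.
  V = {[90]}: π^{-1}(V) = {90} ∉ τ ✗.
  V = {[89=92], [90]}: π^{-1}(V) = {89, 90, 92} ∉ τ ✗.
  V = {[91]}: π^{-1}(V) = {91} ∈ τ ✓.
  V = {[89=92], [91]}: π^{-1}(V) = {89, 91, 92} ∉ τ ✗.
  V = {[90], [91]}: π^{-1}(V) = {90, 91} ∉ τ ✗.
  V = {[89=92], [90], [91]}: π^{-1}(V) = {89, 90, 91, 92} ∉ τ ✗.
  V = {[93]}: π^{-1}(V) = {93} ∉ τ ✗.
  V = {[89=92], [93]}: π^{-1}(V) = {89, 92, 93} ∉ τ ✗.
  V = {[90], [93]}: π^{-1}(V) = {90, 93} ∉ τ ✗.
  V = {[89=92], [90], [93]}: π^{-1}(V) = {89, 90, 92, 93} ∉ τ ✗.
  V = {[91], [93]}: π^{-1}(V) = {91, 93} ∉ τ ✗.
  V = {[89=92], [91], [93]}: π^{-1}(V) = {89, 91, 92, 93} ∉ τ ✗.
  V = {[90], [91], [93]}: π^{-1}(V) = {90, 91, 93} ∉ τ ✗.
  V = {[89=92], [90], [91], [93]}: π^{-1}(V) = {89, 90, 91, 92, 93} ∈ τ ✓.
Open sets in the quotient: τ_Q = {{}, {[91]}, {[89=92], [90], [91], [93]}} (3 elements).


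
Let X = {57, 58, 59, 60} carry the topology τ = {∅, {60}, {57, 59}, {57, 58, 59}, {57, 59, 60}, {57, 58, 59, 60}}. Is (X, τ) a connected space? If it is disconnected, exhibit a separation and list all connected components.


(X, τ) is disconnected; components = [{60}, {57, 58, 59}].

Find clopen sets (U ∈ τ with X ∖ U ∈ τ):
  U = ∅, X ∖ U = {57, 58, 59, 60} — both open, so U is clopen.
  U = {60}, X ∖ U = {57, 58, 59} — both open, so U is clopen.
  U = {57, 58, 59}, X ∖ U = {60} — both open, so U is clopen.
  U = {57, 58, 59, 60}, X ∖ U = ∅ — both open, so U is clopen.
Nontrivial clopen(s) exist: e.g. {57, 58, 59}. So (X, τ) is disconnected.
Compute connected components by grouping points that agree on all clopens:
  component: {60}
  component: {57, 58, 59}


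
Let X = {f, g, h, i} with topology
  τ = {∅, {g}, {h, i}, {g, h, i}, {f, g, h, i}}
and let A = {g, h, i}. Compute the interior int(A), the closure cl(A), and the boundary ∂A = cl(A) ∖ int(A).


int(A) = {g, h, i}, cl(A) = {f, g, h, i}, ∂A = {f}.

Closed sets in (X, τ) are complements of opens:
  closed(X, τ) = {∅, {f}, {f, g}, {f, h, i}, {f, g, h, i}}.
int(A) = ⋃ {U ∈ τ : U ⊆ A}. Opens contained in A: ∅, {g}, {h, i}, {g, h, i}.
Taking the union of these: int(A) = {g, h, i}.
cl(A) = ⋂ {C closed : A ⊆ C}. Closed sets containing A: {f, g, h, i}.
Intersecting these: cl(A) = {f, g, h, i}.
∂A = cl(A) ∖ int(A) = {f, g, h, i} ∖ {g, h, i} = {f}.


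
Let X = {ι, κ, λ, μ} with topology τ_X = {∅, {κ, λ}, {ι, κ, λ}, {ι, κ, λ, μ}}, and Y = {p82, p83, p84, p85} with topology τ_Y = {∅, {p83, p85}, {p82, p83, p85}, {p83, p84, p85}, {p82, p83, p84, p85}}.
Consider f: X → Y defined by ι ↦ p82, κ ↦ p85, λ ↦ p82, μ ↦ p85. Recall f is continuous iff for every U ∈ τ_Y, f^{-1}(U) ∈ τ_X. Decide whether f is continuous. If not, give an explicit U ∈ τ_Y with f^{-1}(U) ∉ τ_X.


f is NOT continuous.

Compute f^{-1}(U) for each U ∈ τ_Y:
  U = ∅: f^{-1}(U) = ∅ ∈ τ_X ✓.
  U = {p83, p85}: f^{-1}(U) = {κ, μ} ∉ τ_X ✗.
  U = {p82, p83, p85}: f^{-1}(U) = {ι, κ, λ, μ} ∈ τ_X ✓.
  U = {p83, p84, p85}: f^{-1}(U) = {κ, μ} ∉ τ_X ✗.
  U = {p82, p83, p84, p85}: f^{-1}(U) = {ι, κ, λ, μ} ∈ τ_X ✓.
Found U = {p83, p85} with f^{-1}(U) = {κ, μ} not in τ_X. Therefore f is NOT continuous.


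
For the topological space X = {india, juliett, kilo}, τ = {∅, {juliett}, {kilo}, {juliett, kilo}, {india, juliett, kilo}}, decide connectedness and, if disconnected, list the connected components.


(X, τ) is connected.

Find clopen sets (U ∈ τ with X ∖ U ∈ τ):
  U = ∅, X ∖ U = {india, juliett, kilo} — both open, so U is clopen.
  U = {india, juliett, kilo}, X ∖ U = ∅ — both open, so U is clopen.
Only trivial clopens (∅ and X) exist, so (X, τ) is connected.
Compute connected components by grouping points that agree on all clopens:
  component: {india, juliett, kilo}


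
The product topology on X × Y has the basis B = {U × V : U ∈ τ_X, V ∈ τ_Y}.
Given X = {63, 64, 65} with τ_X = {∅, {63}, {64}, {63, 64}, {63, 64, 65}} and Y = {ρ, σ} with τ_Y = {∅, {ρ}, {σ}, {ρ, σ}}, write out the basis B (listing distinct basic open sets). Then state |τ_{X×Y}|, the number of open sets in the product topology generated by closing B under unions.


Basis B = {∅ × ∅, {63} × {ρ}, {63} × {σ}, {64} × {ρ}, {64} × {σ}, {63} × {ρ, σ}, {63, 64} × {ρ}, {63, 64} × {σ}, {64} × {ρ, σ}, {63, 64, 65} × {ρ}, {63, 64, 65} × {σ}, {63, 64} × {ρ, σ}, {63, 64, 65} × {ρ, σ}}; |τ_{X×Y}| = 25.

Enumerate products U × V with U ∈ τ_X, V ∈ τ_Y (deduplicated):
  ∅ × ∅ = {} (∅)
  {63} × {ρ} = {(63,ρ)}
  {63} × {σ} = {(63,σ)}
  {64} × {ρ} = {(64,ρ)}
  {64} × {σ} = {(64,σ)}
  {63} × {ρ, σ} = {(63,ρ), (63,σ)}
  {63, 64} × {ρ} = {(63,ρ), (64,ρ)}
  {63, 64} × {σ} = {(63,σ), (64,σ)}
  {64} × {ρ, σ} = {(64,ρ), (64,σ)}
  {63, 64, 65} × {ρ} = {(63,ρ), (64,ρ), (65,ρ)}
  {63, 64, 65} × {σ} = {(63,σ), (64,σ), (65,σ)}
  {63, 64} × {ρ, σ} = {(63,ρ), (63,σ), (64,ρ), (64,σ)}
  {63, 64, 65} × {ρ, σ} = {(63,ρ), (63,σ), (64,ρ), (64,σ), (65,ρ), (65,σ)}
These 13 distinct sets form the basis B.
Close under arbitrary unions to get τ_{X×Y}; counting gives |τ_{X×Y}| = 25.


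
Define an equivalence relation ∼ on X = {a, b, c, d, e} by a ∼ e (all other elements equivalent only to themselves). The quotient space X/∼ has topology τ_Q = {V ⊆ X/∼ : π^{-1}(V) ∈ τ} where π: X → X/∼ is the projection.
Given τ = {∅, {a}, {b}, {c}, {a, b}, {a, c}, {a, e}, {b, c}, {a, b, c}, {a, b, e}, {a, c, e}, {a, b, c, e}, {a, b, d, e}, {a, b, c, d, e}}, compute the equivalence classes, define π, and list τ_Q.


X/∼ = {[a=e], [b], [c], [d]}; |τ_Q| = 10.

Equivalence classes: [a=e], [b], [c], [d].
Quotient map π: X → X/∼ sends a ↦ [a=e], b ↦ [b], c ↦ [c], d ↦ [d], e ↦ [a=e].
For each subset V ⊆ X/∼, compute π^{-1}(V) ⊆ X and check whether π^{-1}(V) ∈ τ. V is open in τ_Q iff π^{-1}(V) ∈ τ.
  V = {}: π^{-1}(V) = ∅ ∈ τ ✓.
  V = {[a=e]}: π^{-1}(V) = {a, e} ∈ τ ✓.
  V = {[b]}: π^{-1}(V) = {b} ∈ τ ✓.
  V = {[a=e], [b]}: π^{-1}(V) = {a, b, e} ∈ τ ✓.
  V = {[c]}: π^{-1}(V) = {c} ∈ τ ✓.
  V = {[a=e], [c]}: π^{-1}(V) = {a, c, e} ∈ τ ✓.
  V = {[b], [c]}: π^{-1}(V) = {b, c} ∈ τ ✓.
  V = {[a=e], [b], [c]}: π^{-1}(V) = {a, b, c, e} ∈ τ ✓.
  V = {[d]}: π^{-1}(V) = {d} ∉ τ ✗.
  V = {[a=e], [d]}: π^{-1}(V) = {a, d, e} ∉ τ ✗.
  V = {[b], [d]}: π^{-1}(V) = {b, d} ∉ τ ✗.
  V = {[a=e], [b], [d]}: π^{-1}(V) = {a, b, d, e} ∈ τ ✓.
  V = {[c], [d]}: π^{-1}(V) = {c, d} ∉ τ ✗.
  V = {[a=e], [c], [d]}: π^{-1}(V) = {a, c, d, e} ∉ τ ✗.
  V = {[b], [c], [d]}: π^{-1}(V) = {b, c, d} ∉ τ ✗.
  V = {[a=e], [b], [c], [d]}: π^{-1}(V) = {a, b, c, d, e} ∈ τ ✓.
Open sets in the quotient: τ_Q = {{}, {[a=e]}, {[b]}, {[a=e], [b]}, {[c]}, {[a=e], [c]}, {[b], [c]}, {[a=e], [b], [c]}, {[a=e], [b], [d]}, {[a=e], [b], [c], [d]}} (10 elements).


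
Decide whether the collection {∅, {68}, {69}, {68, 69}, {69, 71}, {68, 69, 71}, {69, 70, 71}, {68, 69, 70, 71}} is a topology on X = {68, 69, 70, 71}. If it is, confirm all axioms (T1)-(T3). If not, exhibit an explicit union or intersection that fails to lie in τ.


τ IS a topology on X.

Axiom (T1): ∅ ∈ τ? Yes; X ∈ τ? Yes.
Axiom (T2/T3): check pairwise unions and intersections of members of τ.
All pairwise intersections and unions checked — each lies in τ. Therefore τ satisfies (T1), (T2), (T3): it IS a topology on X.


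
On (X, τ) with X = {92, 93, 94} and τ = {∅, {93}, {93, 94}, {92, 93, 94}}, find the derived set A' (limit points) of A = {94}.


A' = {92}

For each x ∈ X, list the open sets U ∈ τ with x ∈ U, then check whether U ∩ (A ∖ {x}) ≠ ∅ for every such U.
  x = 92: opens ∋ x are {92, 93, 94}; each meets A ∖ {92}, so x IS a limit point.
  x = 93: open {93} ∋ x has {93} ∩ (A ∖ {93}) = ∅, so x is NOT a limit point.
  x = 94: open {93, 94} ∋ x has {93, 94} ∩ (A ∖ {94}) = ∅, so x is NOT a limit point.
Collecting: A' = {92}.


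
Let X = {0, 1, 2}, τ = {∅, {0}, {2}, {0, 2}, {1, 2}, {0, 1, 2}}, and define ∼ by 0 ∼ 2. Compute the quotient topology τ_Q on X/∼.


X/∼ = {[0=2], [1]}; |τ_Q| = 3.

Equivalence classes: [0=2], [1].
Quotient map π: X → X/∼ sends 0 ↦ [0=2], 1 ↦ [1], 2 ↦ [0=2].
For each subset V ⊆ X/∼, compute π^{-1}(V) ⊆ X and check whether π^{-1}(V) ∈ τ. V is open in τ_Q iff π^{-1}(V) ∈ τ.
  V = {}: π^{-1}(V) = ∅ ∈ τ ✓.
  V = {[0=2]}: π^{-1}(V) = {0, 2} ∈ τ ✓.
  V = {[1]}: π^{-1}(V) = {1} ∉ τ ✗.
  V = {[0=2], [1]}: π^{-1}(V) = {0, 1, 2} ∈ τ ✓.
Open sets in the quotient: τ_Q = {{}, {[0=2]}, {[0=2], [1]}} (3 elements).


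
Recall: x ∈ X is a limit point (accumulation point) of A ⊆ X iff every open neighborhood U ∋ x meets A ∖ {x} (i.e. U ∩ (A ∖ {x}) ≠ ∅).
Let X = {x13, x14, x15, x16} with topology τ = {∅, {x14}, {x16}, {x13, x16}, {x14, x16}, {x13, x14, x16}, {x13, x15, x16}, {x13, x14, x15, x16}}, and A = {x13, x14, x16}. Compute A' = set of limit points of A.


A' = {x13, x15}

For each x ∈ X, list the open sets U ∈ τ with x ∈ U, then check whether U ∩ (A ∖ {x}) ≠ ∅ for every such U.
  x = x13: opens ∋ x are {x13, x16}, {x13, x14, x16}, {x13, x15, x16}, {x13, x14, x15, x16}; each meets A ∖ {x13}, so x IS a limit point.
  x = x14: open {x14} ∋ x has {x14} ∩ (A ∖ {x14}) = ∅, so x is NOT a limit point.
  x = x15: opens ∋ x are {x13, x15, x16}, {x13, x14, x15, x16}; each meets A ∖ {x15}, so x IS a limit point.
  x = x16: open {x16} ∋ x has {x16} ∩ (A ∖ {x16}) = ∅, so x is NOT a limit point.
Collecting: A' = {x13, x15}.


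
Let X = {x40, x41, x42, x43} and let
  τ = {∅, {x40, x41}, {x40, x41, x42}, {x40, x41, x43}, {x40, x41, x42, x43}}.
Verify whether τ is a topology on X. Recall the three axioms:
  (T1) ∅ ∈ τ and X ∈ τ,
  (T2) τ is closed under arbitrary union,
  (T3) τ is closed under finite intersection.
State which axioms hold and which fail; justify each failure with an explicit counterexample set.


τ IS a topology on X.

Axiom (T1): ∅ ∈ τ? Yes; X ∈ τ? Yes.
Axiom (T2/T3): check pairwise unions and intersections of members of τ.
All pairwise intersections and unions checked — each lies in τ. Therefore τ satisfies (T1), (T2), (T3): it IS a topology on X.


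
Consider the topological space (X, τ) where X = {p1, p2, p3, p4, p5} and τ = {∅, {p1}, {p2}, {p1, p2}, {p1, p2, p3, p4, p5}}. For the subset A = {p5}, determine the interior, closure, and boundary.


int(A) = ∅, cl(A) = {p3, p4, p5}, ∂A = {p3, p4, p5}.

Closed sets in (X, τ) are complements of opens:
  closed(X, τ) = {∅, {p3, p4, p5}, {p1, p3, p4, p5}, {p2, p3, p4, p5}, {p1, p2, p3, p4, p5}}.
int(A) = ⋃ {U ∈ τ : U ⊆ A}. Opens contained in A: ∅.
Taking the union of these: int(A) = ∅.
cl(A) = ⋂ {C closed : A ⊆ C}. Closed sets containing A: {p3, p4, p5}, {p1, p3, p4, p5}, {p2, p3, p4, p5}, {p1, p2, p3, p4, p5}.
Intersecting these: cl(A) = {p3, p4, p5}.
∂A = cl(A) ∖ int(A) = {p3, p4, p5} ∖ ∅ = {p3, p4, p5}.


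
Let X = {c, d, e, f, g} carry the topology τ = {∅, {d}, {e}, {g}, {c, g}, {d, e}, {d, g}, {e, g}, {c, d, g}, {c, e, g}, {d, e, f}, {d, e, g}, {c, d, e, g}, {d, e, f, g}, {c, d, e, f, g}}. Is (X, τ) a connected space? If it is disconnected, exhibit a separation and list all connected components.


(X, τ) is disconnected; components = [{c, g}, {d, e, f}].

Find clopen sets (U ∈ τ with X ∖ U ∈ τ):
  U = ∅, X ∖ U = {c, d, e, f, g} — both open, so U is clopen.
  U = {c, g}, X ∖ U = {d, e, f} — both open, so U is clopen.
  U = {d, e, f}, X ∖ U = {c, g} — both open, so U is clopen.
  U = {c, d, e, f, g}, X ∖ U = ∅ — both open, so U is clopen.
Nontrivial clopen(s) exist: e.g. {c, g}. So (X, τ) is disconnected.
Compute connected components by grouping points that agree on all clopens:
  component: {c, g}
  component: {d, e, f}


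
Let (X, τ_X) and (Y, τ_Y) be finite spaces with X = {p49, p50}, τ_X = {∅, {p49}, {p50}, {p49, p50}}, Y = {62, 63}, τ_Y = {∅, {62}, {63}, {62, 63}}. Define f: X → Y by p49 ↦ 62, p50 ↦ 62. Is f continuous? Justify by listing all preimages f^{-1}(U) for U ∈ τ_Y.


f IS continuous.

Compute f^{-1}(U) for each U ∈ τ_Y:
  U = ∅: f^{-1}(U) = ∅ ∈ τ_X ✓.
  U = {62}: f^{-1}(U) = {p49, p50} ∈ τ_X ✓.
  U = {63}: f^{-1}(U) = ∅ ∈ τ_X ✓.
  U = {62, 63}: f^{-1}(U) = {p49, p50} ∈ τ_X ✓.
Every preimage lies in τ_X, so f IS continuous.


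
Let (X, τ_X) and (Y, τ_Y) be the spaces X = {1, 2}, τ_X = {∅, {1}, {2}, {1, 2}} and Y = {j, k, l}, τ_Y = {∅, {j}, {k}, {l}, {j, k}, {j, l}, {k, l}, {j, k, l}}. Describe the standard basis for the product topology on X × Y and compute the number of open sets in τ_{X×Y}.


Basis B = {∅ × ∅, {1} × {j}, {1} × {k}, {1} × {l}, {2} × {j}, {2} × {k}, {2} × {l}, {1} × {j, k}, {1} × {j, l}, {1, 2} × {j}, {1} × {k, l}, {1, 2} × {k}, {1, 2} × {l}, {2} × {j, k}, {2} × {j, l}, {2} × {k, l}, {1} × {j, k, l}, {2} × {j, k, l}, {1, 2} × {j, k}, {1, 2} × {j, l}, {1, 2} × {k, l}, {1, 2} × {j, k, l}}; |τ_{X×Y}| = 64.

Enumerate products U × V with U ∈ τ_X, V ∈ τ_Y (deduplicated):
  ∅ × ∅ = {} (∅)
  {1} × {j} = {(1,j)}
  {1} × {k} = {(1,k)}
  {1} × {l} = {(1,l)}
  {2} × {j} = {(2,j)}
  {2} × {k} = {(2,k)}
  {2} × {l} = {(2,l)}
  {1} × {j, k} = {(1,j), (1,k)}
  {1} × {j, l} = {(1,j), (1,l)}
  {1, 2} × {j} = {(1,j), (2,j)}
  {1} × {k, l} = {(1,k), (1,l)}
  {1, 2} × {k} = {(1,k), (2,k)}
  {1, 2} × {l} = {(1,l), (2,l)}
  {2} × {j, k} = {(2,j), (2,k)}
  {2} × {j, l} = {(2,j), (2,l)}
  {2} × {k, l} = {(2,k), (2,l)}
  {1} × {j, k, l} = {(1,j), (1,k), (1,l)}
  {2} × {j, k, l} = {(2,j), (2,k), (2,l)}
  {1, 2} × {j, k} = {(1,j), (1,k), (2,j), (2,k)}
  {1, 2} × {j, l} = {(1,j), (1,l), (2,j), (2,l)}
  {1, 2} × {k, l} = {(1,k), (1,l), (2,k), (2,l)}
  {1, 2} × {j, k, l} = {(1,j), (1,k), (1,l), (2,j), (2,k), (2,l)}
These 22 distinct sets form the basis B.
Close under arbitrary unions to get τ_{X×Y}; counting gives |τ_{X×Y}| = 64.


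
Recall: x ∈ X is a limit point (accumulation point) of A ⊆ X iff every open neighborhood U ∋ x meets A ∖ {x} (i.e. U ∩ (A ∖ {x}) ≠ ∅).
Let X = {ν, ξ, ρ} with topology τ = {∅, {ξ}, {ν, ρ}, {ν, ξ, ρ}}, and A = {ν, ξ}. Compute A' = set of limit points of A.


A' = {ρ}

For each x ∈ X, list the open sets U ∈ τ with x ∈ U, then check whether U ∩ (A ∖ {x}) ≠ ∅ for every such U.
  x = ν: open {ν, ρ} ∋ x has {ν, ρ} ∩ (A ∖ {ν}) = ∅, so x is NOT a limit point.
  x = ξ: open {ξ} ∋ x has {ξ} ∩ (A ∖ {ξ}) = ∅, so x is NOT a limit point.
  x = ρ: opens ∋ x are {ν, ρ}, {ν, ξ, ρ}; each meets A ∖ {ρ}, so x IS a limit point.
Collecting: A' = {ρ}.


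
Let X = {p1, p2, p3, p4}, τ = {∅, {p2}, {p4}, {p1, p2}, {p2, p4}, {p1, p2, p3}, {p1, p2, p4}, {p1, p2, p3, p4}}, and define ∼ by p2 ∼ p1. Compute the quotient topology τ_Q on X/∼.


X/∼ = {[p1=p2], [p3], [p4]}; |τ_Q| = 6.

Equivalence classes: [p1=p2], [p3], [p4].
Quotient map π: X → X/∼ sends p1 ↦ [p1=p2], p2 ↦ [p1=p2], p3 ↦ [p3], p4 ↦ [p4].
For each subset V ⊆ X/∼, compute π^{-1}(V) ⊆ X and check whether π^{-1}(V) ∈ τ. V is open in τ_Q iff π^{-1}(V) ∈ τ.
  V = {}: π^{-1}(V) = ∅ ∈ τ ✓.
  V = {[p1=p2]}: π^{-1}(V) = {p1, p2} ∈ τ ✓.
  V = {[p3]}: π^{-1}(V) = {p3} ∉ τ ✗.
  V = {[p1=p2], [p3]}: π^{-1}(V) = {p1, p2, p3} ∈ τ ✓.
  V = {[p4]}: π^{-1}(V) = {p4} ∈ τ ✓.
  V = {[p1=p2], [p4]}: π^{-1}(V) = {p1, p2, p4} ∈ τ ✓.
  V = {[p3], [p4]}: π^{-1}(V) = {p3, p4} ∉ τ ✗.
  V = {[p1=p2], [p3], [p4]}: π^{-1}(V) = {p1, p2, p3, p4} ∈ τ ✓.
Open sets in the quotient: τ_Q = {{}, {[p1=p2]}, {[p1=p2], [p3]}, {[p4]}, {[p1=p2], [p4]}, {[p1=p2], [p3], [p4]}} (6 elements).


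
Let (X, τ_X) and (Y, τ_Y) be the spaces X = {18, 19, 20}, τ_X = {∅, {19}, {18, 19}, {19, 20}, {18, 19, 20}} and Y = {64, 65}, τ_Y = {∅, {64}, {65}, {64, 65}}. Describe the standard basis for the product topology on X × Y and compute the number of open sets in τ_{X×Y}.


Basis B = {∅ × ∅, {19} × {64}, {19} × {65}, {18, 19} × {64}, {18, 19} × {65}, {19} × {64, 65}, {19, 20} × {64}, {19, 20} × {65}, {18, 19, 20} × {64}, {18, 19, 20} × {65}, {18, 19} × {64, 65}, {19, 20} × {64, 65}, {18, 19, 20} × {64, 65}}; |τ_{X×Y}| = 25.

Enumerate products U × V with U ∈ τ_X, V ∈ τ_Y (deduplicated):
  ∅ × ∅ = {} (∅)
  {19} × {64} = {(19,64)}
  {19} × {65} = {(19,65)}
  {18, 19} × {64} = {(18,64), (19,64)}
  {18, 19} × {65} = {(18,65), (19,65)}
  {19} × {64, 65} = {(19,64), (19,65)}
  {19, 20} × {64} = {(19,64), (20,64)}
  {19, 20} × {65} = {(19,65), (20,65)}
  {18, 19, 20} × {64} = {(18,64), (19,64), (20,64)}
  {18, 19, 20} × {65} = {(18,65), (19,65), (20,65)}
  {18, 19} × {64, 65} = {(18,64), (18,65), (19,64), (19,65)}
  {19, 20} × {64, 65} = {(19,64), (19,65), (20,64), (20,65)}
  {18, 19, 20} × {64, 65} = {(18,64), (18,65), (19,64), (19,65), (20,64), (20,65)}
These 13 distinct sets form the basis B.
Close under arbitrary unions to get τ_{X×Y}; counting gives |τ_{X×Y}| = 25.


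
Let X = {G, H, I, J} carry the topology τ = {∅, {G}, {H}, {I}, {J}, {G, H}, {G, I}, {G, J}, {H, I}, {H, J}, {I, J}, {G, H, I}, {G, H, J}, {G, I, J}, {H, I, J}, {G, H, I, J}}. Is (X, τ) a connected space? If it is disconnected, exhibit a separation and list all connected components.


(X, τ) is disconnected; components = [{G}, {H}, {I}, {J}].

Find clopen sets (U ∈ τ with X ∖ U ∈ τ):
  U = ∅, X ∖ U = {G, H, I, J} — both open, so U is clopen.
  U = {G}, X ∖ U = {H, I, J} — both open, so U is clopen.
  U = {H}, X ∖ U = {G, I, J} — both open, so U is clopen.
  U = {I}, X ∖ U = {G, H, J} — both open, so U is clopen.
  U = {J}, X ∖ U = {G, H, I} — both open, so U is clopen.
  U = {G, H}, X ∖ U = {I, J} — both open, so U is clopen.
  U = {G, I}, X ∖ U = {H, J} — both open, so U is clopen.
  U = {G, J}, X ∖ U = {H, I} — both open, so U is clopen.
  U = {H, I}, X ∖ U = {G, J} — both open, so U is clopen.
  U = {H, J}, X ∖ U = {G, I} — both open, so U is clopen.
  U = {I, J}, X ∖ U = {G, H} — both open, so U is clopen.
  U = {G, H, I}, X ∖ U = {J} — both open, so U is clopen.
  U = {G, H, J}, X ∖ U = {I} — both open, so U is clopen.
  U = {G, I, J}, X ∖ U = {H} — both open, so U is clopen.
  U = {H, I, J}, X ∖ U = {G} — both open, so U is clopen.
  U = {G, H, I, J}, X ∖ U = ∅ — both open, so U is clopen.
Nontrivial clopen(s) exist: e.g. {H, I}. So (X, τ) is disconnected.
Compute connected components by grouping points that agree on all clopens:
  component: {G}
  component: {H}
  component: {I}
  component: {J}


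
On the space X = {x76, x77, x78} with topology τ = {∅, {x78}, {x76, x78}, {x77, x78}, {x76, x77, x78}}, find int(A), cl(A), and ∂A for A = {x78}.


int(A) = {x78}, cl(A) = {x76, x77, x78}, ∂A = {x76, x77}.

Closed sets in (X, τ) are complements of opens:
  closed(X, τ) = {∅, {x76}, {x77}, {x76, x77}, {x76, x77, x78}}.
int(A) = ⋃ {U ∈ τ : U ⊆ A}. Opens contained in A: ∅, {x78}.
Taking the union of these: int(A) = {x78}.
cl(A) = ⋂ {C closed : A ⊆ C}. Closed sets containing A: {x76, x77, x78}.
Intersecting these: cl(A) = {x76, x77, x78}.
∂A = cl(A) ∖ int(A) = {x76, x77, x78} ∖ {x78} = {x76, x77}.


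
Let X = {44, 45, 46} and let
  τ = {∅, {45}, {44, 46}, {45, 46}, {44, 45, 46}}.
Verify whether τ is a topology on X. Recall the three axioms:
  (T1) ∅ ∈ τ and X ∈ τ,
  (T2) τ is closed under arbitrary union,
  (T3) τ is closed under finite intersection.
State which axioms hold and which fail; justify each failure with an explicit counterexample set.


τ is NOT a topology on X.

Axiom (T1): ∅ ∈ τ? Yes; X ∈ τ? Yes.
Axiom (T2/T3): check pairwise unions and intersections of members of τ.
Counterexample for (T3): {44, 46} ∩ {45, 46} = {46} ∉ τ. Therefore τ is NOT a topology.


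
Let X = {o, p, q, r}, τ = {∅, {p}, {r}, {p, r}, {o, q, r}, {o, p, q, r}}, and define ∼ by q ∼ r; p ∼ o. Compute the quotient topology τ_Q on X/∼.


X/∼ = {[o=p], [q=r]}; |τ_Q| = 2.

Equivalence classes: [o=p], [q=r].
Quotient map π: X → X/∼ sends o ↦ [o=p], p ↦ [o=p], q ↦ [q=r], r ↦ [q=r].
For each subset V ⊆ X/∼, compute π^{-1}(V) ⊆ X and check whether π^{-1}(V) ∈ τ. V is open in τ_Q iff π^{-1}(V) ∈ τ.
  V = {}: π^{-1}(V) = ∅ ∈ τ ✓.
  V = {[o=p]}: π^{-1}(V) = {o, p} ∉ τ ✗.
  V = {[q=r]}: π^{-1}(V) = {q, r} ∉ τ ✗.
  V = {[o=p], [q=r]}: π^{-1}(V) = {o, p, q, r} ∈ τ ✓.
Open sets in the quotient: τ_Q = {{}, {[o=p], [q=r]}} (2 elements).


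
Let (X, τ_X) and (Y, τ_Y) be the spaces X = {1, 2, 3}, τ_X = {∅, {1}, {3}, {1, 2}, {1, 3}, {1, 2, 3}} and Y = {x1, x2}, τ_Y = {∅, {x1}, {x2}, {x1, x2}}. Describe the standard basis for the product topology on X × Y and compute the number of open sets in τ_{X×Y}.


Basis B = {∅ × ∅, {1} × {x1}, {1} × {x2}, {3} × {x1}, {3} × {x2}, {1} × {x1, x2}, {1, 2} × {x1}, {1, 3} × {x1}, {1, 2} × {x2}, {1, 3} × {x2}, {3} × {x1, x2}, {1, 2, 3} × {x1}, {1, 2, 3} × {x2}, {1, 2} × {x1, x2}, {1, 3} × {x1, x2}, {1, 2, 3} × {x1, x2}}; |τ_{X×Y}| = 36.

Enumerate products U × V with U ∈ τ_X, V ∈ τ_Y (deduplicated):
  ∅ × ∅ = {} (∅)
  {1} × {x1} = {(1,x1)}
  {1} × {x2} = {(1,x2)}
  {3} × {x1} = {(3,x1)}
  {3} × {x2} = {(3,x2)}
  {1} × {x1, x2} = {(1,x1), (1,x2)}
  {1, 2} × {x1} = {(1,x1), (2,x1)}
  {1, 3} × {x1} = {(1,x1), (3,x1)}
  {1, 2} × {x2} = {(1,x2), (2,x2)}
  {1, 3} × {x2} = {(1,x2), (3,x2)}
  {3} × {x1, x2} = {(3,x1), (3,x2)}
  {1, 2, 3} × {x1} = {(1,x1), (2,x1), (3,x1)}
  {1, 2, 3} × {x2} = {(1,x2), (2,x2), (3,x2)}
  {1, 2} × {x1, x2} = {(1,x1), (1,x2), (2,x1), (2,x2)}
  {1, 3} × {x1, x2} = {(1,x1), (1,x2), (3,x1), (3,x2)}
  {1, 2, 3} × {x1, x2} = {(1,x1), (1,x2), (2,x1), (2,x2), (3,x1), (3,x2)}
These 16 distinct sets form the basis B.
Close under arbitrary unions to get τ_{X×Y}; counting gives |τ_{X×Y}| = 36.


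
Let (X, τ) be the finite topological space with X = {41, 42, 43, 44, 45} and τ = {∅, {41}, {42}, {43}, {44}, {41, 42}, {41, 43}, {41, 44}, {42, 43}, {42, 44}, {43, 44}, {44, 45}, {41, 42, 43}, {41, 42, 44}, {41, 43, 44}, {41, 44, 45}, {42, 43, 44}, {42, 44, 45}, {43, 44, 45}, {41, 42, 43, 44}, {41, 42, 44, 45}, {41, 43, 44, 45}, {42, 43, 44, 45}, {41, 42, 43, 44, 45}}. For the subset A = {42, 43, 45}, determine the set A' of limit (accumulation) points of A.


A' = ∅

For each x ∈ X, list the open sets U ∈ τ with x ∈ U, then check whether U ∩ (A ∖ {x}) ≠ ∅ for every such U.
  x = 41: open {41} ∋ x has {41} ∩ (A ∖ {41}) = ∅, so x is NOT a limit point.
  x = 42: open {42} ∋ x has {42} ∩ (A ∖ {42}) = ∅, so x is NOT a limit point.
  x = 43: open {43} ∋ x has {43} ∩ (A ∖ {43}) = ∅, so x is NOT a limit point.
  x = 44: open {44} ∋ x has {44} ∩ (A ∖ {44}) = ∅, so x is NOT a limit point.
  x = 45: open {44, 45} ∋ x has {44, 45} ∩ (A ∖ {45}) = ∅, so x is NOT a limit point.
Collecting: A' = ∅.


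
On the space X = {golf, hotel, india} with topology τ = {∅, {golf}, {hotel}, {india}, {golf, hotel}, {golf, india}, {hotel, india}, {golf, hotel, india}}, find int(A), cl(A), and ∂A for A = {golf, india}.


int(A) = {golf, india}, cl(A) = {golf, india}, ∂A = ∅.

Closed sets in (X, τ) are complements of opens:
  closed(X, τ) = {∅, {golf}, {hotel}, {india}, {golf, hotel}, {golf, india}, {hotel, india}, {golf, hotel, india}}.
int(A) = ⋃ {U ∈ τ : U ⊆ A}. Opens contained in A: ∅, {golf}, {india}, {golf, india}.
Taking the union of these: int(A) = {golf, india}.
cl(A) = ⋂ {C closed : A ⊆ C}. Closed sets containing A: {golf, india}, {golf, hotel, india}.
Intersecting these: cl(A) = {golf, india}.
∂A = cl(A) ∖ int(A) = {golf, india} ∖ {golf, india} = ∅.


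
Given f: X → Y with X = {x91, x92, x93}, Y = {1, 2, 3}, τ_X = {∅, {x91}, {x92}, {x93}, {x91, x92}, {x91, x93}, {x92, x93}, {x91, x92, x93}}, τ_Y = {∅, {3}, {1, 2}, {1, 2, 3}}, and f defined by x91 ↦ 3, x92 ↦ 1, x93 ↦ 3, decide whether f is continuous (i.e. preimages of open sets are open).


f IS continuous.

Compute f^{-1}(U) for each U ∈ τ_Y:
  U = ∅: f^{-1}(U) = ∅ ∈ τ_X ✓.
  U = {3}: f^{-1}(U) = {x91, x93} ∈ τ_X ✓.
  U = {1, 2}: f^{-1}(U) = {x92} ∈ τ_X ✓.
  U = {1, 2, 3}: f^{-1}(U) = {x91, x92, x93} ∈ τ_X ✓.
Every preimage lies in τ_X, so f IS continuous.


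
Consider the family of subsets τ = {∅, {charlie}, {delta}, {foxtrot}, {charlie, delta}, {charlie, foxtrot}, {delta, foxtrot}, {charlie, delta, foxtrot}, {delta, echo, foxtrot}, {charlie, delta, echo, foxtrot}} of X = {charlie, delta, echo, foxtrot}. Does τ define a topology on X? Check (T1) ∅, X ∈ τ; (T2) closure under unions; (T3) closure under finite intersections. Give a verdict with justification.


τ IS a topology on X.

Axiom (T1): ∅ ∈ τ? Yes; X ∈ τ? Yes.
Axiom (T2/T3): check pairwise unions and intersections of members of τ.
All pairwise intersections and unions checked — each lies in τ. Therefore τ satisfies (T1), (T2), (T3): it IS a topology on X.


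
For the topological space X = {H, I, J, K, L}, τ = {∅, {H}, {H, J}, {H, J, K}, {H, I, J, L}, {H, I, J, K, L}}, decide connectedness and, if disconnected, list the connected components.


(X, τ) is connected.

Find clopen sets (U ∈ τ with X ∖ U ∈ τ):
  U = ∅, X ∖ U = {H, I, J, K, L} — both open, so U is clopen.
  U = {H, I, J, K, L}, X ∖ U = ∅ — both open, so U is clopen.
Only trivial clopens (∅ and X) exist, so (X, τ) is connected.
Compute connected components by grouping points that agree on all clopens:
  component: {H, I, J, K, L}


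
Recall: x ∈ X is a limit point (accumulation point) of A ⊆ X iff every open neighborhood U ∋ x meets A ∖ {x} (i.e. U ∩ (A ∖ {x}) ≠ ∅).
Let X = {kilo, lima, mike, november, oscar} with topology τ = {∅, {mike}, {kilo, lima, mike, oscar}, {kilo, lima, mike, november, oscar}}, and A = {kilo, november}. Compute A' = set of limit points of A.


A' = {lima, november, oscar}

For each x ∈ X, list the open sets U ∈ τ with x ∈ U, then check whether U ∩ (A ∖ {x}) ≠ ∅ for every such U.
  x = kilo: open {kilo, lima, mike, oscar} ∋ x has {kilo, lima, mike, oscar} ∩ (A ∖ {kilo}) = ∅, so x is NOT a limit point.
  x = lima: opens ∋ x are {kilo, lima, mike, oscar}, {kilo, lima, mike, november, oscar}; each meets A ∖ {lima}, so x IS a limit point.
  x = mike: open {mike} ∋ x has {mike} ∩ (A ∖ {mike}) = ∅, so x is NOT a limit point.
  x = november: opens ∋ x are {kilo, lima, mike, november, oscar}; each meets A ∖ {november}, so x IS a limit point.
  x = oscar: opens ∋ x are {kilo, lima, mike, oscar}, {kilo, lima, mike, november, oscar}; each meets A ∖ {oscar}, so x IS a limit point.
Collecting: A' = {lima, november, oscar}.


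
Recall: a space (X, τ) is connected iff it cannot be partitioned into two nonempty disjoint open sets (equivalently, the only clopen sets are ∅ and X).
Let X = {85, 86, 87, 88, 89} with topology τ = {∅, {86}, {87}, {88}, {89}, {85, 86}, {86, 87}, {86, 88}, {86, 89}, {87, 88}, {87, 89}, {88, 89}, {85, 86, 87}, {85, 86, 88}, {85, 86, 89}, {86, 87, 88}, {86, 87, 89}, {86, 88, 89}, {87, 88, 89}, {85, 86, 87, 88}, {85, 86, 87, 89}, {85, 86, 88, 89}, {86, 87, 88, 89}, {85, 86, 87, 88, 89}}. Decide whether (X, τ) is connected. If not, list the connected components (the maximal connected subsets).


(X, τ) is disconnected; components = [{87}, {88}, {89}, {85, 86}].

Find clopen sets (U ∈ τ with X ∖ U ∈ τ):
  U = ∅, X ∖ U = {85, 86, 87, 88, 89} — both open, so U is clopen.
  U = {87}, X ∖ U = {85, 86, 88, 89} — both open, so U is clopen.
  U = {88}, X ∖ U = {85, 86, 87, 89} — both open, so U is clopen.
  U = {89}, X ∖ U = {85, 86, 87, 88} — both open, so U is clopen.
  U = {85, 86}, X ∖ U = {87, 88, 89} — both open, so U is clopen.
  U = {87, 88}, X ∖ U = {85, 86, 89} — both open, so U is clopen.
  U = {87, 89}, X ∖ U = {85, 86, 88} — both open, so U is clopen.
  U = {88, 89}, X ∖ U = {85, 86, 87} — both open, so U is clopen.
  U = {85, 86, 87}, X ∖ U = {88, 89} — both open, so U is clopen.
  U = {85, 86, 88}, X ∖ U = {87, 89} — both open, so U is clopen.
  U = {85, 86, 89}, X ∖ U = {87, 88} — both open, so U is clopen.
  U = {87, 88, 89}, X ∖ U = {85, 86} — both open, so U is clopen.
  U = {85, 86, 87, 88}, X ∖ U = {89} — both open, so U is clopen.
  U = {85, 86, 87, 89}, X ∖ U = {88} — both open, so U is clopen.
  U = {85, 86, 88, 89}, X ∖ U = {87} — both open, so U is clopen.
  U = {85, 86, 87, 88, 89}, X ∖ U = ∅ — both open, so U is clopen.
Nontrivial clopen(s) exist: e.g. {89}. So (X, τ) is disconnected.
Compute connected components by grouping points that agree on all clopens:
  component: {87}
  component: {88}
  component: {89}
  component: {85, 86}


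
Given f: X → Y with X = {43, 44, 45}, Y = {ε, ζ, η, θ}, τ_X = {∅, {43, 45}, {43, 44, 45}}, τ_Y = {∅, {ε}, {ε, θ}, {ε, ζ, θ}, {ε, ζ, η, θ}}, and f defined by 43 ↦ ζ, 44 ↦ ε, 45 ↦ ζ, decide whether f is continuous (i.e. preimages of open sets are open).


f is NOT continuous.

Compute f^{-1}(U) for each U ∈ τ_Y:
  U = ∅: f^{-1}(U) = ∅ ∈ τ_X ✓.
  U = {ε}: f^{-1}(U) = {44} ∉ τ_X ✗.
  U = {ε, θ}: f^{-1}(U) = {44} ∉ τ_X ✗.
  U = {ε, ζ, θ}: f^{-1}(U) = {43, 44, 45} ∈ τ_X ✓.
  U = {ε, ζ, η, θ}: f^{-1}(U) = {43, 44, 45} ∈ τ_X ✓.
Found U = {ε} with f^{-1}(U) = {44} not in τ_X. Therefore f is NOT continuous.


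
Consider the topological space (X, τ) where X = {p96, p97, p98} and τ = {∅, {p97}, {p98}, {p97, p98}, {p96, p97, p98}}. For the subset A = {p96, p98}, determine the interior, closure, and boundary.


int(A) = {p98}, cl(A) = {p96, p98}, ∂A = {p96}.

Closed sets in (X, τ) are complements of opens:
  closed(X, τ) = {∅, {p96}, {p96, p97}, {p96, p98}, {p96, p97, p98}}.
int(A) = ⋃ {U ∈ τ : U ⊆ A}. Opens contained in A: ∅, {p98}.
Taking the union of these: int(A) = {p98}.
cl(A) = ⋂ {C closed : A ⊆ C}. Closed sets containing A: {p96, p98}, {p96, p97, p98}.
Intersecting these: cl(A) = {p96, p98}.
∂A = cl(A) ∖ int(A) = {p96, p98} ∖ {p98} = {p96}.


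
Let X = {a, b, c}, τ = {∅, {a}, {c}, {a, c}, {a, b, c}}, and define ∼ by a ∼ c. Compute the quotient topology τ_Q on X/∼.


X/∼ = {[a=c], [b]}; |τ_Q| = 3.

Equivalence classes: [a=c], [b].
Quotient map π: X → X/∼ sends a ↦ [a=c], b ↦ [b], c ↦ [a=c].
For each subset V ⊆ X/∼, compute π^{-1}(V) ⊆ X and check whether π^{-1}(V) ∈ τ. V is open in τ_Q iff π^{-1}(V) ∈ τ.
  V = {}: π^{-1}(V) = ∅ ∈ τ ✓.
  V = {[a=c]}: π^{-1}(V) = {a, c} ∈ τ ✓.
  V = {[b]}: π^{-1}(V) = {b} ∉ τ ✗.
  V = {[a=c], [b]}: π^{-1}(V) = {a, b, c} ∈ τ ✓.
Open sets in the quotient: τ_Q = {{}, {[a=c]}, {[a=c], [b]}} (3 elements).


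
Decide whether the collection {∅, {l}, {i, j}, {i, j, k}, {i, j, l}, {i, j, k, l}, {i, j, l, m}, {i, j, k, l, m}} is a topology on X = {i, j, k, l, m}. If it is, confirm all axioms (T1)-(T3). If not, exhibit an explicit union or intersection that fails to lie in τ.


τ IS a topology on X.

Axiom (T1): ∅ ∈ τ? Yes; X ∈ τ? Yes.
Axiom (T2/T3): check pairwise unions and intersections of members of τ.
All pairwise intersections and unions checked — each lies in τ. Therefore τ satisfies (T1), (T2), (T3): it IS a topology on X.


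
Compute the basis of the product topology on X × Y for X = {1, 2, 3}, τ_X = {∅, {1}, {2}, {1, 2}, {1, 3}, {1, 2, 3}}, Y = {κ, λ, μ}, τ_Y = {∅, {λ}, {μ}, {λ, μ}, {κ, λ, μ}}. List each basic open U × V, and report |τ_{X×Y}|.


Basis B = {∅ × ∅, {1} × {λ}, {1} × {μ}, {2} × {λ}, {2} × {μ}, {1} × {λ, μ}, {1, 2} × {λ}, {1, 3} × {λ}, {1, 2} × {μ}, {1, 3} × {μ}, {2} × {λ, μ}, {1} × {κ, λ, μ}, {1, 2, 3} × {λ}, {1, 2, 3} × {μ}, {2} × {κ, λ, μ}, {1, 2} × {λ, μ}, {1, 3} × {λ, μ}, {1, 2} × {κ, λ, μ}, {1, 3} × {κ, λ, μ}, {1, 2, 3} × {λ, μ}, {1, 2, 3} × {κ, λ, μ}}; |τ_{X×Y}| = 70.

Enumerate products U × V with U ∈ τ_X, V ∈ τ_Y (deduplicated):
  ∅ × ∅ = {} (∅)
  {1} × {λ} = {(1,λ)}
  {1} × {μ} = {(1,μ)}
  {2} × {λ} = {(2,λ)}
  {2} × {μ} = {(2,μ)}
  {1} × {λ, μ} = {(1,λ), (1,μ)}
  {1, 2} × {λ} = {(1,λ), (2,λ)}
  {1, 3} × {λ} = {(1,λ), (3,λ)}
  {1, 2} × {μ} = {(1,μ), (2,μ)}
  {1, 3} × {μ} = {(1,μ), (3,μ)}
  {2} × {λ, μ} = {(2,λ), (2,μ)}
  {1} × {κ, λ, μ} = {(1,κ), (1,λ), (1,μ)}
  {1, 2, 3} × {λ} = {(1,λ), (2,λ), (3,λ)}
  {1, 2, 3} × {μ} = {(1,μ), (2,μ), (3,μ)}
  {2} × {κ, λ, μ} = {(2,κ), (2,λ), (2,μ)}
  {1, 2} × {λ, μ} = {(1,λ), (1,μ), (2,λ), (2,μ)}
  {1, 3} × {λ, μ} = {(1,λ), (1,μ), (3,λ), (3,μ)}
  {1, 2} × {κ, λ, μ} = {(1,κ), (1,λ), (1,μ), (2,κ), (2,λ), (2,μ)}
  {1, 3} × {κ, λ, μ} = {(1,κ), (1,λ), (1,μ), (3,κ), (3,λ), (3,μ)}
  {1, 2, 3} × {λ, μ} = {(1,λ), (1,μ), (2,λ), (2,μ), (3,λ), (3,μ)}
  {1, 2, 3} × {κ, λ, μ} = {(1,κ), (1,λ), (1,μ), (2,κ), (2,λ), (2,μ), (3,κ), (3,λ), (3,μ)}
These 21 distinct sets form the basis B.
Close under arbitrary unions to get τ_{X×Y}; counting gives |τ_{X×Y}| = 70.


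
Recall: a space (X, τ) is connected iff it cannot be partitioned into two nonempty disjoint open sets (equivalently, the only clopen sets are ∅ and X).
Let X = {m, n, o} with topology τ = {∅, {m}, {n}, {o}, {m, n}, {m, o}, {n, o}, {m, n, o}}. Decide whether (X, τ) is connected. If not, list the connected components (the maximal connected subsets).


(X, τ) is disconnected; components = [{m}, {n}, {o}].

Find clopen sets (U ∈ τ with X ∖ U ∈ τ):
  U = ∅, X ∖ U = {m, n, o} — both open, so U is clopen.
  U = {m}, X ∖ U = {n, o} — both open, so U is clopen.
  U = {n}, X ∖ U = {m, o} — both open, so U is clopen.
  U = {o}, X ∖ U = {m, n} — both open, so U is clopen.
  U = {m, n}, X ∖ U = {o} — both open, so U is clopen.
  U = {m, o}, X ∖ U = {n} — both open, so U is clopen.
  U = {n, o}, X ∖ U = {m} — both open, so U is clopen.
  U = {m, n, o}, X ∖ U = ∅ — both open, so U is clopen.
Nontrivial clopen(s) exist: e.g. {n}. So (X, τ) is disconnected.
Compute connected components by grouping points that agree on all clopens:
  component: {m}
  component: {n}
  component: {o}


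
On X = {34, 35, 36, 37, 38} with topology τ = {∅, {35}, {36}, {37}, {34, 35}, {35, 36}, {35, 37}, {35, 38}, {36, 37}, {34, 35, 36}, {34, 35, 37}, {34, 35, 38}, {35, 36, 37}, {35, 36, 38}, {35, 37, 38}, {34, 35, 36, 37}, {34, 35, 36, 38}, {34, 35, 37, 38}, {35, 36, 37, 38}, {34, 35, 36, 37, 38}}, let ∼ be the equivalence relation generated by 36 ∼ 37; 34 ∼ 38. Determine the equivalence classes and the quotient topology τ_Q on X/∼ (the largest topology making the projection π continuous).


X/∼ = {[34=38], [35], [36=37]}; |τ_Q| = 6.

Equivalence classes: [34=38], [35], [36=37].
Quotient map π: X → X/∼ sends 34 ↦ [34=38], 35 ↦ [35], 36 ↦ [36=37], 37 ↦ [36=37], 38 ↦ [34=38].
For each subset V ⊆ X/∼, compute π^{-1}(V) ⊆ X and check whether π^{-1}(V) ∈ τ. V is open in τ_Q iff π^{-1}(V) ∈ τ.
  V = {}: π^{-1}(V) = ∅ ∈ τ ✓.
  V = {[34=38]}: π^{-1}(V) = {34, 38} ∉ τ ✗.
  V = {[35]}: π^{-1}(V) = {35} ∈ τ ✓.
  V = {[34=38], [35]}: π^{-1}(V) = {34, 35, 38} ∈ τ ✓.
  V = {[36=37]}: π^{-1}(V) = {36, 37} ∈ τ ✓.
  V = {[34=38], [36=37]}: π^{-1}(V) = {34, 36, 37, 38} ∉ τ ✗.
  V = {[35], [36=37]}: π^{-1}(V) = {35, 36, 37} ∈ τ ✓.
  V = {[34=38], [35], [36=37]}: π^{-1}(V) = {34, 35, 36, 37, 38} ∈ τ ✓.
Open sets in the quotient: τ_Q = {{}, {[35]}, {[34=38], [35]}, {[36=37]}, {[35], [36=37]}, {[34=38], [35], [36=37]}} (6 elements).


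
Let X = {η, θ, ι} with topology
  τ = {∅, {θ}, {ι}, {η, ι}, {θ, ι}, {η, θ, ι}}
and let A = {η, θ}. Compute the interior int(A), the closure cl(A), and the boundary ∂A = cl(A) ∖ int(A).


int(A) = {θ}, cl(A) = {η, θ}, ∂A = {η}.

Closed sets in (X, τ) are complements of opens:
  closed(X, τ) = {∅, {η}, {θ}, {η, θ}, {η, ι}, {η, θ, ι}}.
int(A) = ⋃ {U ∈ τ : U ⊆ A}. Opens contained in A: ∅, {θ}.
Taking the union of these: int(A) = {θ}.
cl(A) = ⋂ {C closed : A ⊆ C}. Closed sets containing A: {η, θ}, {η, θ, ι}.
Intersecting these: cl(A) = {η, θ}.
∂A = cl(A) ∖ int(A) = {η, θ} ∖ {θ} = {η}.


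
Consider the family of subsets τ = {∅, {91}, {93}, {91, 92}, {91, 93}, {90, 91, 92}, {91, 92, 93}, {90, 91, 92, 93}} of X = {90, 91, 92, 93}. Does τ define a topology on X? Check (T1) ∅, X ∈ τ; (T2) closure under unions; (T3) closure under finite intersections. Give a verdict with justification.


τ IS a topology on X.

Axiom (T1): ∅ ∈ τ? Yes; X ∈ τ? Yes.
Axiom (T2/T3): check pairwise unions and intersections of members of τ.
All pairwise intersections and unions checked — each lies in τ. Therefore τ satisfies (T1), (T2), (T3): it IS a topology on X.


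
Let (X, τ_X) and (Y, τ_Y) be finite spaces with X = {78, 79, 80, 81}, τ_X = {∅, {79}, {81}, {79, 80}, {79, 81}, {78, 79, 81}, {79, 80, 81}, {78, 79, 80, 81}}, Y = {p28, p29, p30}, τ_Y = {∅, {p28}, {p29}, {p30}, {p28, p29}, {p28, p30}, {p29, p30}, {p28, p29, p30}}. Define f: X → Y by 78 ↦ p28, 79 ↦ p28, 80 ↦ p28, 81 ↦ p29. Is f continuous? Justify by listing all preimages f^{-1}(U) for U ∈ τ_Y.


f is NOT continuous.

Compute f^{-1}(U) for each U ∈ τ_Y:
  U = ∅: f^{-1}(U) = ∅ ∈ τ_X ✓.
  U = {p28}: f^{-1}(U) = {78, 79, 80} ∉ τ_X ✗.
  U = {p29}: f^{-1}(U) = {81} ∈ τ_X ✓.
  U = {p30}: f^{-1}(U) = ∅ ∈ τ_X ✓.
  U = {p28, p29}: f^{-1}(U) = {78, 79, 80, 81} ∈ τ_X ✓.
  U = {p28, p30}: f^{-1}(U) = {78, 79, 80} ∉ τ_X ✗.
  U = {p29, p30}: f^{-1}(U) = {81} ∈ τ_X ✓.
  U = {p28, p29, p30}: f^{-1}(U) = {78, 79, 80, 81} ∈ τ_X ✓.
Found U = {p28} with f^{-1}(U) = {78, 79, 80} not in τ_X. Therefore f is NOT continuous.


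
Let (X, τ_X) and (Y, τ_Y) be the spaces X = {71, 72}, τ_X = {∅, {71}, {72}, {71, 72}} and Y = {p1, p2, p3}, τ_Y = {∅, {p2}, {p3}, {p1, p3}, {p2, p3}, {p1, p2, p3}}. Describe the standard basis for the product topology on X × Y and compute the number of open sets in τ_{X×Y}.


Basis B = {∅ × ∅, {71} × {p2}, {71} × {p3}, {72} × {p2}, {72} × {p3}, {71} × {p1, p3}, {71} × {p2, p3}, {71, 72} × {p2}, {71, 72} × {p3}, {72} × {p1, p3}, {72} × {p2, p3}, {71} × {p1, p2, p3}, {72} × {p1, p2, p3}, {71, 72} × {p1, p3}, {71, 72} × {p2, p3}, {71, 72} × {p1, p2, p3}}; |τ_{X×Y}| = 36.

Enumerate products U × V with U ∈ τ_X, V ∈ τ_Y (deduplicated):
  ∅ × ∅ = {} (∅)
  {71} × {p2} = {(71,p2)}
  {71} × {p3} = {(71,p3)}
  {72} × {p2} = {(72,p2)}
  {72} × {p3} = {(72,p3)}
  {71} × {p1, p3} = {(71,p1), (71,p3)}
  {71} × {p2, p3} = {(71,p2), (71,p3)}
  {71, 72} × {p2} = {(71,p2), (72,p2)}
  {71, 72} × {p3} = {(71,p3), (72,p3)}
  {72} × {p1, p3} = {(72,p1), (72,p3)}
  {72} × {p2, p3} = {(72,p2), (72,p3)}
  {71} × {p1, p2, p3} = {(71,p1), (71,p2), (71,p3)}
  {72} × {p1, p2, p3} = {(72,p1), (72,p2), (72,p3)}
  {71, 72} × {p1, p3} = {(71,p1), (71,p3), (72,p1), (72,p3)}
  {71, 72} × {p2, p3} = {(71,p2), (71,p3), (72,p2), (72,p3)}
  {71, 72} × {p1, p2, p3} = {(71,p1), (71,p2), (71,p3), (72,p1), (72,p2), (72,p3)}
These 16 distinct sets form the basis B.
Close under arbitrary unions to get τ_{X×Y}; counting gives |τ_{X×Y}| = 36.
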